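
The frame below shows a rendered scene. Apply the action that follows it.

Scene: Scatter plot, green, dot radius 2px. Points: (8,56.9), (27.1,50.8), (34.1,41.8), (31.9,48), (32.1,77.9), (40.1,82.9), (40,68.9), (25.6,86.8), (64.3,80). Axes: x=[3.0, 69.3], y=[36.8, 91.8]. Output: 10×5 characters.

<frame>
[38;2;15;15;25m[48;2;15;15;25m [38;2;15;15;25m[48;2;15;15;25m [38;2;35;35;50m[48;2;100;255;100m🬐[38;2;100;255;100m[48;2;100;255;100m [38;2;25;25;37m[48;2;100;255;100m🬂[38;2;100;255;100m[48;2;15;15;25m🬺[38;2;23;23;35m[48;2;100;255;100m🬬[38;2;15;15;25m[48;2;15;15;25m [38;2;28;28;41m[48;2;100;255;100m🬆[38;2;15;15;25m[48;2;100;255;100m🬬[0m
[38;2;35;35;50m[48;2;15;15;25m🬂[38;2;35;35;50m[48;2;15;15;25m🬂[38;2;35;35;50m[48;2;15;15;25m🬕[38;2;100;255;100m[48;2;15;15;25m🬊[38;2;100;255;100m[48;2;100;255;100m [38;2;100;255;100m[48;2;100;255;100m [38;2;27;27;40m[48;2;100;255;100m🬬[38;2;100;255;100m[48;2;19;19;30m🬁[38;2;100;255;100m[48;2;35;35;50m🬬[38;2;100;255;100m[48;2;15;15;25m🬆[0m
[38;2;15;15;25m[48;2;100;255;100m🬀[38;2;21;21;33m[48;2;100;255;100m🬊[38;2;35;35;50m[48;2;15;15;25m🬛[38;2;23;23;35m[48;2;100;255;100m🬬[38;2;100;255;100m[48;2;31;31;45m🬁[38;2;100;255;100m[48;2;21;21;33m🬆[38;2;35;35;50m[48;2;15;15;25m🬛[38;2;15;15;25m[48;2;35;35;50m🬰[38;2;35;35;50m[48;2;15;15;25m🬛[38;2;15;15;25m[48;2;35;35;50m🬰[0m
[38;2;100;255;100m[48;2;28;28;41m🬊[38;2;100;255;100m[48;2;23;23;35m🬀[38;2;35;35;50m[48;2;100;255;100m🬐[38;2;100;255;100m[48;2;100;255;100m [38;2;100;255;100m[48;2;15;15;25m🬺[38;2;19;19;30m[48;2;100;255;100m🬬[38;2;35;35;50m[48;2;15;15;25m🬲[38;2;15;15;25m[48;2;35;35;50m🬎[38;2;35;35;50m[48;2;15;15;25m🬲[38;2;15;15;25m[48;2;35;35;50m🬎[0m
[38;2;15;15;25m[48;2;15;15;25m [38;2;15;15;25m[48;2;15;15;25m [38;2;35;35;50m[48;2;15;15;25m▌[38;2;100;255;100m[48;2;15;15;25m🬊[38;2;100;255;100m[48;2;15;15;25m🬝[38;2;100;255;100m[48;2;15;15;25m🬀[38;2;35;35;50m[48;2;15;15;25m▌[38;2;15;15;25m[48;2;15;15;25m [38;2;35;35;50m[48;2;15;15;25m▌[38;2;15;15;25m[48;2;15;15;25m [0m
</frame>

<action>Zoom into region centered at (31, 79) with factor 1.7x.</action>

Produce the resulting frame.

<frame>
[38;2;15;15;25m[48;2;15;15;25m [38;2;15;15;25m[48;2;15;15;25m [38;2;27;27;40m[48;2;100;255;100m🬝[38;2;15;15;25m[48;2;100;255;100m🬊[38;2;35;35;50m[48;2;15;15;25m▌[38;2;15;15;25m[48;2;15;15;25m [38;2;35;35;50m[48;2;15;15;25m▌[38;2;15;15;25m[48;2;15;15;25m [38;2;35;35;50m[48;2;15;15;25m▌[38;2;15;15;25m[48;2;15;15;25m [0m
[38;2;35;35;50m[48;2;15;15;25m🬂[38;2;35;35;50m[48;2;15;15;25m🬂[38;2;100;255;100m[48;2;28;28;41m🬊[38;2;100;255;100m[48;2;15;15;25m🬝[38;2;100;255;100m[48;2;27;27;40m🬀[38;2;25;25;37m[48;2;100;255;100m🬎[38;2;35;35;50m[48;2;100;255;100m🬀[38;2;100;255;100m[48;2;28;28;41m🬱[38;2;35;35;50m[48;2;15;15;25m🬕[38;2;35;35;50m[48;2;15;15;25m🬂[0m
[38;2;15;15;25m[48;2;35;35;50m🬰[38;2;15;15;25m[48;2;35;35;50m🬰[38;2;35;35;50m[48;2;15;15;25m🬛[38;2;15;15;25m[48;2;35;35;50m🬰[38;2;35;35;50m[48;2;100;255;100m🬐[38;2;100;255;100m[48;2;100;255;100m [38;2;100;255;100m[48;2;25;25;37m🬎[38;2;100;255;100m[48;2;23;23;35m🬀[38;2;35;35;50m[48;2;15;15;25m🬛[38;2;15;15;25m[48;2;35;35;50m🬰[0m
[38;2;15;15;25m[48;2;35;35;50m🬎[38;2;15;15;25m[48;2;35;35;50m🬎[38;2;35;35;50m[48;2;15;15;25m🬲[38;2;15;15;25m[48;2;35;35;50m🬎[38;2;35;35;50m[48;2;15;15;25m🬲[38;2;100;255;100m[48;2;20;20;31m🬟[38;2;35;35;50m[48;2;100;255;100m🬀[38;2;15;15;25m[48;2;100;255;100m🬊[38;2;35;35;50m[48;2;15;15;25m🬲[38;2;15;15;25m[48;2;35;35;50m🬎[0m
[38;2;15;15;25m[48;2;15;15;25m [38;2;15;15;25m[48;2;15;15;25m [38;2;35;35;50m[48;2;15;15;25m▌[38;2;15;15;25m[48;2;15;15;25m [38;2;35;35;50m[48;2;15;15;25m▌[38;2;15;15;25m[48;2;15;15;25m [38;2;100;255;100m[48;2;28;28;41m🬊[38;2;100;255;100m[48;2;15;15;25m🬀[38;2;35;35;50m[48;2;15;15;25m▌[38;2;15;15;25m[48;2;15;15;25m [0m
</frame>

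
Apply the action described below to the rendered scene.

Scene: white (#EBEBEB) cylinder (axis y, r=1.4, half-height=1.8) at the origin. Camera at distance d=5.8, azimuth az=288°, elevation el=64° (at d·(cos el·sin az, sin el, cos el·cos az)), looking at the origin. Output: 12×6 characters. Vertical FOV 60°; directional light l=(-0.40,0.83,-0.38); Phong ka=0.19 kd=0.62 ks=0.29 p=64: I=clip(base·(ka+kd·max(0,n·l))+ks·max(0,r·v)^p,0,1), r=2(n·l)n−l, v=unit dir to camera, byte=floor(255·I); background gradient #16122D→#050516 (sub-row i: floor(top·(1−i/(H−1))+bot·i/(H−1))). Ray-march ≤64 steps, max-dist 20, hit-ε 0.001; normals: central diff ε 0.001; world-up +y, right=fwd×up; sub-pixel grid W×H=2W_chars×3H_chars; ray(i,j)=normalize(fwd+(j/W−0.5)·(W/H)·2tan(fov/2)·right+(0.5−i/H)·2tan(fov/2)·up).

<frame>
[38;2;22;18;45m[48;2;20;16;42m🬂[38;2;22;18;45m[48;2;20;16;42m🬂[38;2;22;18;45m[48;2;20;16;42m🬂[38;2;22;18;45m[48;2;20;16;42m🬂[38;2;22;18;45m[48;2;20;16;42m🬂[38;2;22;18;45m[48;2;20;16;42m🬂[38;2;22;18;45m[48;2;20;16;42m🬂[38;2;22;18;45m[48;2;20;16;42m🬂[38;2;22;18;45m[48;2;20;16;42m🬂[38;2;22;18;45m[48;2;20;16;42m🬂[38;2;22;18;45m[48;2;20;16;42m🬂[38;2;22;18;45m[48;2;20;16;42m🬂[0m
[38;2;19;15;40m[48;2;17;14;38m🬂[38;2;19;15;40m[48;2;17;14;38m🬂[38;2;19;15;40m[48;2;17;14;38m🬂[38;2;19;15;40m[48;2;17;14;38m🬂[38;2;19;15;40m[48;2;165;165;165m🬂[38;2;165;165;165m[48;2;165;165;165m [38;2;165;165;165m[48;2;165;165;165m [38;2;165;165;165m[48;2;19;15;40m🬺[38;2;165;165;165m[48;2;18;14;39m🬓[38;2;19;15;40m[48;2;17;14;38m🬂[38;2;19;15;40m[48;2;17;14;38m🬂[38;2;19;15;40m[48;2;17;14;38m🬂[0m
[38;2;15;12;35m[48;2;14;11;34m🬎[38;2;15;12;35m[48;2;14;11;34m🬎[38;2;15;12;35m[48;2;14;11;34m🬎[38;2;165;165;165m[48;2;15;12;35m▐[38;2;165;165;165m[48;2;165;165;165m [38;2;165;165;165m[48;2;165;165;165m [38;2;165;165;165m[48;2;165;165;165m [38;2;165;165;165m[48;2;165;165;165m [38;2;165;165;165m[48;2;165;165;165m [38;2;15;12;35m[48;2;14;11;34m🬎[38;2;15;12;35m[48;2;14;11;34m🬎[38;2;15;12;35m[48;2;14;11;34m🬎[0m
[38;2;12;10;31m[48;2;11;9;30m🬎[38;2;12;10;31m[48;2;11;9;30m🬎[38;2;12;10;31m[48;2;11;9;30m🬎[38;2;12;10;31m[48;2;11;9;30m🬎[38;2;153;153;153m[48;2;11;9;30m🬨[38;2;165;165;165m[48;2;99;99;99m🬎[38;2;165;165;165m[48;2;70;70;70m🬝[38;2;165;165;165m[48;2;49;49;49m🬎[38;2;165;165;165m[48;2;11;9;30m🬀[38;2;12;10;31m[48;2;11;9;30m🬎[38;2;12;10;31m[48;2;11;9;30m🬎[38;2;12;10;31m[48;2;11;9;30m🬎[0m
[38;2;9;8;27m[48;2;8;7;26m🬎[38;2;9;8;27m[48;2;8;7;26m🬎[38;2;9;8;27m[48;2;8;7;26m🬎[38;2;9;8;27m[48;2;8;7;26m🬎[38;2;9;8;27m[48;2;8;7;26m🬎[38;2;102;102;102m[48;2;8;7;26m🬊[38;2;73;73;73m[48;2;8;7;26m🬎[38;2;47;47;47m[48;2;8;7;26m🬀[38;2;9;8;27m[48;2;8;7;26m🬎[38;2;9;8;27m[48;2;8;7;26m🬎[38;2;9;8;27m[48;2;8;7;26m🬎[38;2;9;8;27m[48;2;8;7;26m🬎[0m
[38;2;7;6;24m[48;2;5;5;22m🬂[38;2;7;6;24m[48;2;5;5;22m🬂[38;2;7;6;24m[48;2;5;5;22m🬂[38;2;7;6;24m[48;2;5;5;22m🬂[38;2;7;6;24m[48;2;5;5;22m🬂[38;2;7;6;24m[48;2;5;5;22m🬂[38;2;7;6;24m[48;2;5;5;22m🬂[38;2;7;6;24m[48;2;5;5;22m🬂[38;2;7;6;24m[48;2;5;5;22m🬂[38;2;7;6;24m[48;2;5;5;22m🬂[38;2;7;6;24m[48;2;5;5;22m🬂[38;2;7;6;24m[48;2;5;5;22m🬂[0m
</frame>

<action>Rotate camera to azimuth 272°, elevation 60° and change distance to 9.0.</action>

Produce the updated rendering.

<frame>
[38;2;22;18;45m[48;2;20;16;42m🬂[38;2;22;18;45m[48;2;20;16;42m🬂[38;2;22;18;45m[48;2;20;16;42m🬂[38;2;22;18;45m[48;2;20;16;42m🬂[38;2;22;18;45m[48;2;20;16;42m🬂[38;2;22;18;45m[48;2;20;16;42m🬂[38;2;22;18;45m[48;2;20;16;42m🬂[38;2;22;18;45m[48;2;20;16;42m🬂[38;2;22;18;45m[48;2;20;16;42m🬂[38;2;22;18;45m[48;2;20;16;42m🬂[38;2;22;18;45m[48;2;20;16;42m🬂[38;2;22;18;45m[48;2;20;16;42m🬂[0m
[38;2;19;15;40m[48;2;17;14;38m🬂[38;2;19;15;40m[48;2;17;14;38m🬂[38;2;19;15;40m[48;2;17;14;38m🬂[38;2;19;15;40m[48;2;17;14;38m🬂[38;2;19;15;40m[48;2;17;14;38m🬂[38;2;19;15;40m[48;2;17;14;38m🬂[38;2;165;165;165m[48;2;17;14;39m🬏[38;2;19;15;40m[48;2;17;14;38m🬂[38;2;19;15;40m[48;2;17;14;38m🬂[38;2;19;15;40m[48;2;17;14;38m🬂[38;2;19;15;40m[48;2;17;14;38m🬂[38;2;19;15;40m[48;2;17;14;38m🬂[0m
[38;2;15;12;35m[48;2;14;11;34m🬎[38;2;15;12;35m[48;2;14;11;34m🬎[38;2;15;12;35m[48;2;14;11;34m🬎[38;2;15;12;35m[48;2;14;11;34m🬎[38;2;15;12;35m[48;2;14;11;34m🬎[38;2;165;165;165m[48;2;165;165;165m [38;2;165;165;165m[48;2;165;165;165m [38;2;165;165;165m[48;2;15;12;35m▌[38;2;15;12;35m[48;2;14;11;34m🬎[38;2;15;12;35m[48;2;14;11;34m🬎[38;2;15;12;35m[48;2;14;11;34m🬎[38;2;15;12;35m[48;2;14;11;34m🬎[0m
[38;2;12;10;31m[48;2;11;9;30m🬎[38;2;12;10;31m[48;2;11;9;30m🬎[38;2;12;10;31m[48;2;11;9;30m🬎[38;2;12;10;31m[48;2;11;9;30m🬎[38;2;12;10;31m[48;2;11;9;30m🬎[38;2;137;137;137m[48;2;11;9;30m🬬[38;2;165;165;165m[48;2;88;88;88m🬂[38;2;165;165;165m[48;2;18;16;33m🬀[38;2;12;10;31m[48;2;11;9;30m🬎[38;2;12;10;31m[48;2;11;9;30m🬎[38;2;12;10;31m[48;2;11;9;30m🬎[38;2;12;10;31m[48;2;11;9;30m🬎[0m
[38;2;9;8;27m[48;2;8;7;26m🬎[38;2;9;8;27m[48;2;8;7;26m🬎[38;2;9;8;27m[48;2;8;7;26m🬎[38;2;9;8;27m[48;2;8;7;26m🬎[38;2;9;8;27m[48;2;8;7;26m🬎[38;2;120;120;120m[48;2;8;7;26m🬁[38;2;84;84;84m[48;2;8;7;26m🬂[38;2;9;8;27m[48;2;8;7;26m🬎[38;2;9;8;27m[48;2;8;7;26m🬎[38;2;9;8;27m[48;2;8;7;26m🬎[38;2;9;8;27m[48;2;8;7;26m🬎[38;2;9;8;27m[48;2;8;7;26m🬎[0m
[38;2;7;6;24m[48;2;5;5;22m🬂[38;2;7;6;24m[48;2;5;5;22m🬂[38;2;7;6;24m[48;2;5;5;22m🬂[38;2;7;6;24m[48;2;5;5;22m🬂[38;2;7;6;24m[48;2;5;5;22m🬂[38;2;7;6;24m[48;2;5;5;22m🬂[38;2;7;6;24m[48;2;5;5;22m🬂[38;2;7;6;24m[48;2;5;5;22m🬂[38;2;7;6;24m[48;2;5;5;22m🬂[38;2;7;6;24m[48;2;5;5;22m🬂[38;2;7;6;24m[48;2;5;5;22m🬂[38;2;7;6;24m[48;2;5;5;22m🬂[0m
</frame>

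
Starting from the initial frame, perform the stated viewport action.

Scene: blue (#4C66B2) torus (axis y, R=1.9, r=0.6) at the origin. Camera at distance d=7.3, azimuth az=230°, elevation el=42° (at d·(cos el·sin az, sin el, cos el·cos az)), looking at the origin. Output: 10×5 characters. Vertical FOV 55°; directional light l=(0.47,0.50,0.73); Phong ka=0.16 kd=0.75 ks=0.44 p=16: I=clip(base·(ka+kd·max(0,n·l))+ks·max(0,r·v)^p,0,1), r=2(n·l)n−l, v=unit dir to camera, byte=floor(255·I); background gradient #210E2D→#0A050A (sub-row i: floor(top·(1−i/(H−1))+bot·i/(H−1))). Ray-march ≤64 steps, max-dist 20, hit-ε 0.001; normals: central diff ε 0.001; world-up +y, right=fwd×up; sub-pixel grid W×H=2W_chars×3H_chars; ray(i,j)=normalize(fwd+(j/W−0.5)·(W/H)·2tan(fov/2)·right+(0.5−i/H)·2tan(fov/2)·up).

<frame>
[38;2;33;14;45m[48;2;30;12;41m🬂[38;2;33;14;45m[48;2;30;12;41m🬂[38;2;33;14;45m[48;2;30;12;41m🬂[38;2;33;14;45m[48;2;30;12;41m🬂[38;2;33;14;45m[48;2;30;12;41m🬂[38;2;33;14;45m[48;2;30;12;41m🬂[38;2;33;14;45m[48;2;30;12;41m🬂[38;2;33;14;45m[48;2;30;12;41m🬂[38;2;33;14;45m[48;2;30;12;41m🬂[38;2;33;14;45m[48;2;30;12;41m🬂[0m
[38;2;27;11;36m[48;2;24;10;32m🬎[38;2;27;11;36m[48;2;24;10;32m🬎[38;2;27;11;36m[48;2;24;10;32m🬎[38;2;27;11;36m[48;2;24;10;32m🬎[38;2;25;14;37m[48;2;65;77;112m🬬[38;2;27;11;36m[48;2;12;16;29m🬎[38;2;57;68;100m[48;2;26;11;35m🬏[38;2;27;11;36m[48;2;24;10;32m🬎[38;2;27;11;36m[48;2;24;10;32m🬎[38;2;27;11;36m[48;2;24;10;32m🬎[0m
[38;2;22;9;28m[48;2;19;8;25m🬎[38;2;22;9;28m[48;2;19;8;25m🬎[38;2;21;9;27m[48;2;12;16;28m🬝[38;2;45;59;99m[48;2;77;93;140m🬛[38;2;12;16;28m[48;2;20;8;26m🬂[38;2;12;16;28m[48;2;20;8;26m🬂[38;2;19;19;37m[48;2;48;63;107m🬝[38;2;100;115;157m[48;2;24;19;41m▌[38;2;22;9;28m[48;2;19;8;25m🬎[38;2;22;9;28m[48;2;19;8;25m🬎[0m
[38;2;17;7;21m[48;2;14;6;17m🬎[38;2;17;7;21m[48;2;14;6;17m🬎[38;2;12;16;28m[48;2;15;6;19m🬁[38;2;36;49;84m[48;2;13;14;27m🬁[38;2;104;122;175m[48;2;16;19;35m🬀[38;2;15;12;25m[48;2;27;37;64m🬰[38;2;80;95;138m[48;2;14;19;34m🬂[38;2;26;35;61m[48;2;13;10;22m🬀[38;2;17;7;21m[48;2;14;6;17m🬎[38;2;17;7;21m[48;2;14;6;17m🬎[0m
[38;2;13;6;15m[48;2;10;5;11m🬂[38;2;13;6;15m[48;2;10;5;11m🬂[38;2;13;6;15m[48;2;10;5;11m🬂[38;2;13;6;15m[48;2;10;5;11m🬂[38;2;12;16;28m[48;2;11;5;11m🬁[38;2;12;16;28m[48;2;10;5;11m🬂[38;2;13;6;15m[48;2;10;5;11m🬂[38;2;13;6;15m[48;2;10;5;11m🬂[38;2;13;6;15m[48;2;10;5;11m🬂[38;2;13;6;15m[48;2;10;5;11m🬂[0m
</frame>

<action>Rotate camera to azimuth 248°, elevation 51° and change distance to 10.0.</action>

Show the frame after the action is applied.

<frame>
[38;2;33;14;45m[48;2;30;12;41m🬂[38;2;33;14;45m[48;2;30;12;41m🬂[38;2;33;14;45m[48;2;30;12;41m🬂[38;2;33;14;45m[48;2;30;12;41m🬂[38;2;33;14;45m[48;2;30;12;41m🬂[38;2;33;14;45m[48;2;30;12;41m🬂[38;2;33;14;45m[48;2;30;12;41m🬂[38;2;33;14;45m[48;2;30;12;41m🬂[38;2;33;14;45m[48;2;30;12;41m🬂[38;2;33;14;45m[48;2;30;12;41m🬂[0m
[38;2;27;11;36m[48;2;24;10;32m🬎[38;2;27;11;36m[48;2;24;10;32m🬎[38;2;27;11;36m[48;2;24;10;32m🬎[38;2;27;11;36m[48;2;24;10;32m🬎[38;2;26;11;35m[48;2;47;64;111m🬝[38;2;27;11;36m[48;2;55;72;120m🬎[38;2;27;11;36m[48;2;24;10;32m🬎[38;2;27;11;36m[48;2;24;10;32m🬎[38;2;27;11;36m[48;2;24;10;32m🬎[38;2;27;11;36m[48;2;24;10;32m🬎[0m
[38;2;22;9;28m[48;2;19;8;25m🬎[38;2;22;9;28m[48;2;19;8;25m🬎[38;2;22;9;28m[48;2;19;8;25m🬎[38;2;31;42;74m[48;2;21;9;27m🬦[38;2;54;71;121m[48;2;17;11;26m▌[38;2;12;16;28m[48;2;20;8;26m🬂[38;2;21;23;44m[48;2;101;116;159m🬕[38;2;22;9;28m[48;2;19;8;25m🬎[38;2;22;9;28m[48;2;19;8;25m🬎[38;2;22;9;28m[48;2;19;8;25m🬎[0m
[38;2;17;7;21m[48;2;14;6;17m🬎[38;2;17;7;21m[48;2;14;6;17m🬎[38;2;17;7;21m[48;2;14;6;17m🬎[38;2;12;16;28m[48;2;15;6;19m🬁[38;2;68;87;141m[48;2;16;17;32m🬁[38;2;54;73;126m[48;2;13;11;23m🬂[38;2;34;45;78m[48;2;14;8;20m🬂[38;2;17;7;21m[48;2;14;6;17m🬎[38;2;17;7;21m[48;2;14;6;17m🬎[38;2;17;7;21m[48;2;14;6;17m🬎[0m
[38;2;13;6;15m[48;2;10;5;11m🬂[38;2;13;6;15m[48;2;10;5;11m🬂[38;2;13;6;15m[48;2;10;5;11m🬂[38;2;13;6;15m[48;2;10;5;11m🬂[38;2;13;6;15m[48;2;10;5;11m🬂[38;2;13;6;15m[48;2;10;5;11m🬂[38;2;13;6;15m[48;2;10;5;11m🬂[38;2;13;6;15m[48;2;10;5;11m🬂[38;2;13;6;15m[48;2;10;5;11m🬂[38;2;13;6;15m[48;2;10;5;11m🬂[0m
</frame>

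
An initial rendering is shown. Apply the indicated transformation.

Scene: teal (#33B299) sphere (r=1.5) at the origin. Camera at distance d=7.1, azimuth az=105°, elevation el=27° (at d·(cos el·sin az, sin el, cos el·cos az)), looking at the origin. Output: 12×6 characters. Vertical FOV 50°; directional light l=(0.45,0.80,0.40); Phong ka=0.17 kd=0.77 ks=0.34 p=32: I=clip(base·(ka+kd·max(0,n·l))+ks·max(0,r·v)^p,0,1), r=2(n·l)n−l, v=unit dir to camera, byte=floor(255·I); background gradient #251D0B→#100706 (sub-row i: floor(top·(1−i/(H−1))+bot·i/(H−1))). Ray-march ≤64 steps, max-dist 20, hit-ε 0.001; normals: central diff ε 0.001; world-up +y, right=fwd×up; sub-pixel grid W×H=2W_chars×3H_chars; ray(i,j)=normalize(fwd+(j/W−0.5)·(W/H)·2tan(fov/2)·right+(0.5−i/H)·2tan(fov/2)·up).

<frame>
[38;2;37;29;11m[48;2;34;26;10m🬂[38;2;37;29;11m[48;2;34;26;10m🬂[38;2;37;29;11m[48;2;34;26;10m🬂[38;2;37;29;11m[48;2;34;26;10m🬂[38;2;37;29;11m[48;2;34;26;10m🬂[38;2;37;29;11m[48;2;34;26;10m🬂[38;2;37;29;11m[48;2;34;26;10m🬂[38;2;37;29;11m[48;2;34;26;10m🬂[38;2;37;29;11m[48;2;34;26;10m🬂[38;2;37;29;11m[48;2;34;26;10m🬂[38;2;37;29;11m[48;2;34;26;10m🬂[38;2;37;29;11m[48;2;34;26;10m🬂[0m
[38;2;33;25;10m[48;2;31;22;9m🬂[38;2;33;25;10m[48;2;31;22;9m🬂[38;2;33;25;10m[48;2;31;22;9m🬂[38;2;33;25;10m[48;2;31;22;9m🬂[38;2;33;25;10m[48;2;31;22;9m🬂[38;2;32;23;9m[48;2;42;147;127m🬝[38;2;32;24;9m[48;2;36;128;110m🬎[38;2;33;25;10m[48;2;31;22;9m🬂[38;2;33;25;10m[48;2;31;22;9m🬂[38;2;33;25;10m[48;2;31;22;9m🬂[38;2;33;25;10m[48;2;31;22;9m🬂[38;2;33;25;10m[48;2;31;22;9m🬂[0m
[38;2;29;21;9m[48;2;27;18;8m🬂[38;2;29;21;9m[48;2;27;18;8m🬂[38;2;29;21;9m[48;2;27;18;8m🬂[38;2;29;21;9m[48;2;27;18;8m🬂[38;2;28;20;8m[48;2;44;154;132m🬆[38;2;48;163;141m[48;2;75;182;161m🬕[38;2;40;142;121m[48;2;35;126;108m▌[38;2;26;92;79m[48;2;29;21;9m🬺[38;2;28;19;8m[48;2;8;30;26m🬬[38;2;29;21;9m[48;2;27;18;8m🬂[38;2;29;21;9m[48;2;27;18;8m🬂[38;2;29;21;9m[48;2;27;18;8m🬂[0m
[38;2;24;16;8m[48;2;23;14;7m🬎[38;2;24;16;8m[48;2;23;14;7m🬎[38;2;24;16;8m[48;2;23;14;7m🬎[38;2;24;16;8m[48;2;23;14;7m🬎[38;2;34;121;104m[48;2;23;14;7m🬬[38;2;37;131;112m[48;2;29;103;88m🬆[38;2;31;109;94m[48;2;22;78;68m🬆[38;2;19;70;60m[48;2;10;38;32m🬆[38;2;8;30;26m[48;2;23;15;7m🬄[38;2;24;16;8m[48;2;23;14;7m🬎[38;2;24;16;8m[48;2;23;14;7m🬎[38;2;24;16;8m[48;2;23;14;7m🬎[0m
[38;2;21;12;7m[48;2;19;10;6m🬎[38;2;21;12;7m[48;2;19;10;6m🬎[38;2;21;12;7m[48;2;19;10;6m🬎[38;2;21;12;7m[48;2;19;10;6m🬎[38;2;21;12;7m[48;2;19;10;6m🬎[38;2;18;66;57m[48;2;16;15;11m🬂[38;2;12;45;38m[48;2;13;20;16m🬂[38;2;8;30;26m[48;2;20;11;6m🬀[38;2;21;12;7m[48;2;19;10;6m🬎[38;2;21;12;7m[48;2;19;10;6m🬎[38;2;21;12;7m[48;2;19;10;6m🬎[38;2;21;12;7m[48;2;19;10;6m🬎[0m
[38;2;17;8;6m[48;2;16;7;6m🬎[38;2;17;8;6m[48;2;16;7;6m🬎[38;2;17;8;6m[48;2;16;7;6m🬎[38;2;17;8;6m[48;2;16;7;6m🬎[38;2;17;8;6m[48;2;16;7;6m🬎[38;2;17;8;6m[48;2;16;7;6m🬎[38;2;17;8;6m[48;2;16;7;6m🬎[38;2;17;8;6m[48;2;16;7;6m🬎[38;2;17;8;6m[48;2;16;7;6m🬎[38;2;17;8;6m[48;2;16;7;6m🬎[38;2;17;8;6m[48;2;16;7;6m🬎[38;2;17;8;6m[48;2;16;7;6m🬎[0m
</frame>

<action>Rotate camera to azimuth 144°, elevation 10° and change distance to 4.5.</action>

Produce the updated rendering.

<frame>
[38;2;37;29;11m[48;2;34;26;10m🬂[38;2;37;29;11m[48;2;34;26;10m🬂[38;2;37;29;11m[48;2;34;26;10m🬂[38;2;37;29;11m[48;2;34;26;10m🬂[38;2;37;29;11m[48;2;34;26;10m🬂[38;2;37;29;11m[48;2;34;26;10m🬂[38;2;37;29;11m[48;2;34;26;10m🬂[38;2;37;29;11m[48;2;34;26;10m🬂[38;2;37;29;11m[48;2;34;26;10m🬂[38;2;37;29;11m[48;2;34;26;10m🬂[38;2;37;29;11m[48;2;34;26;10m🬂[38;2;37;29;11m[48;2;34;26;10m🬂[0m
[38;2;33;25;10m[48;2;31;22;9m🬂[38;2;33;25;10m[48;2;31;22;9m🬂[38;2;33;25;10m[48;2;31;22;9m🬂[38;2;32;23;9m[48;2;40;142;122m🬝[38;2;33;25;10m[48;2;64;160;141m🬀[38;2;46;134;116m[48;2;31;105;91m🬕[38;2;30;107;92m[48;2;24;85;73m🬆[38;2;25;89;76m[48;2;19;67;58m🬆[38;2;14;51;44m[48;2;32;24;9m🬱[38;2;33;25;10m[48;2;31;22;9m🬂[38;2;33;25;10m[48;2;31;22;9m🬂[38;2;33;25;10m[48;2;31;22;9m🬂[0m
[38;2;29;21;9m[48;2;27;18;8m🬂[38;2;29;21;9m[48;2;27;18;8m🬂[38;2;29;21;9m[48;2;27;18;8m🬂[38;2;37;130;112m[48;2;30;106;91m🬆[38;2;49;127;111m[48;2;25;89;76m🬂[38;2;24;86;74m[48;2;18;67;57m🬆[38;2;19;68;59m[48;2;14;50;43m🬆[38;2;14;51;43m[48;2;9;34;29m🬆[38;2;11;39;33m[48;2;8;30;26m🬀[38;2;8;30;26m[48;2;28;19;8m▌[38;2;29;21;9m[48;2;27;18;8m🬂[38;2;29;21;9m[48;2;27;18;8m🬂[0m
[38;2;24;16;8m[48;2;23;14;7m🬎[38;2;24;16;8m[48;2;23;14;7m🬎[38;2;24;16;8m[48;2;23;14;7m🬎[38;2;25;88;76m[48;2;19;67;58m🬆[38;2;19;68;59m[48;2;13;49;42m🬆[38;2;14;51;44m[48;2;9;34;29m🬆[38;2;11;41;35m[48;2;8;30;26m🬀[38;2;8;30;26m[48;2;8;30;26m [38;2;8;30;26m[48;2;8;30;26m [38;2;8;30;26m[48;2;24;15;7m▌[38;2;24;16;8m[48;2;23;14;7m🬎[38;2;24;16;8m[48;2;23;14;7m🬎[0m
[38;2;21;12;7m[48;2;19;10;6m🬎[38;2;21;12;7m[48;2;19;10;6m🬎[38;2;21;12;7m[48;2;19;10;6m🬎[38;2;12;46;39m[48;2;19;10;6m🬊[38;2;11;39;33m[48;2;8;30;26m🬀[38;2;8;30;26m[48;2;8;30;26m [38;2;8;30;26m[48;2;8;30;26m [38;2;8;30;26m[48;2;8;30;26m [38;2;8;30;26m[48;2;19;10;6m🬝[38;2;8;30;26m[48;2;20;11;6m🬀[38;2;21;12;7m[48;2;19;10;6m🬎[38;2;21;12;7m[48;2;19;10;6m🬎[0m
[38;2;17;8;6m[48;2;16;7;6m🬎[38;2;17;8;6m[48;2;16;7;6m🬎[38;2;17;8;6m[48;2;16;7;6m🬎[38;2;17;8;6m[48;2;16;7;6m🬎[38;2;8;30;26m[48;2;16;7;6m🬁[38;2;8;30;26m[48;2;16;7;6m🬂[38;2;8;30;26m[48;2;16;7;6m🬂[38;2;8;30;26m[48;2;16;7;6m🬂[38;2;17;8;6m[48;2;16;7;6m🬎[38;2;17;8;6m[48;2;16;7;6m🬎[38;2;17;8;6m[48;2;16;7;6m🬎[38;2;17;8;6m[48;2;16;7;6m🬎[0m
</frame>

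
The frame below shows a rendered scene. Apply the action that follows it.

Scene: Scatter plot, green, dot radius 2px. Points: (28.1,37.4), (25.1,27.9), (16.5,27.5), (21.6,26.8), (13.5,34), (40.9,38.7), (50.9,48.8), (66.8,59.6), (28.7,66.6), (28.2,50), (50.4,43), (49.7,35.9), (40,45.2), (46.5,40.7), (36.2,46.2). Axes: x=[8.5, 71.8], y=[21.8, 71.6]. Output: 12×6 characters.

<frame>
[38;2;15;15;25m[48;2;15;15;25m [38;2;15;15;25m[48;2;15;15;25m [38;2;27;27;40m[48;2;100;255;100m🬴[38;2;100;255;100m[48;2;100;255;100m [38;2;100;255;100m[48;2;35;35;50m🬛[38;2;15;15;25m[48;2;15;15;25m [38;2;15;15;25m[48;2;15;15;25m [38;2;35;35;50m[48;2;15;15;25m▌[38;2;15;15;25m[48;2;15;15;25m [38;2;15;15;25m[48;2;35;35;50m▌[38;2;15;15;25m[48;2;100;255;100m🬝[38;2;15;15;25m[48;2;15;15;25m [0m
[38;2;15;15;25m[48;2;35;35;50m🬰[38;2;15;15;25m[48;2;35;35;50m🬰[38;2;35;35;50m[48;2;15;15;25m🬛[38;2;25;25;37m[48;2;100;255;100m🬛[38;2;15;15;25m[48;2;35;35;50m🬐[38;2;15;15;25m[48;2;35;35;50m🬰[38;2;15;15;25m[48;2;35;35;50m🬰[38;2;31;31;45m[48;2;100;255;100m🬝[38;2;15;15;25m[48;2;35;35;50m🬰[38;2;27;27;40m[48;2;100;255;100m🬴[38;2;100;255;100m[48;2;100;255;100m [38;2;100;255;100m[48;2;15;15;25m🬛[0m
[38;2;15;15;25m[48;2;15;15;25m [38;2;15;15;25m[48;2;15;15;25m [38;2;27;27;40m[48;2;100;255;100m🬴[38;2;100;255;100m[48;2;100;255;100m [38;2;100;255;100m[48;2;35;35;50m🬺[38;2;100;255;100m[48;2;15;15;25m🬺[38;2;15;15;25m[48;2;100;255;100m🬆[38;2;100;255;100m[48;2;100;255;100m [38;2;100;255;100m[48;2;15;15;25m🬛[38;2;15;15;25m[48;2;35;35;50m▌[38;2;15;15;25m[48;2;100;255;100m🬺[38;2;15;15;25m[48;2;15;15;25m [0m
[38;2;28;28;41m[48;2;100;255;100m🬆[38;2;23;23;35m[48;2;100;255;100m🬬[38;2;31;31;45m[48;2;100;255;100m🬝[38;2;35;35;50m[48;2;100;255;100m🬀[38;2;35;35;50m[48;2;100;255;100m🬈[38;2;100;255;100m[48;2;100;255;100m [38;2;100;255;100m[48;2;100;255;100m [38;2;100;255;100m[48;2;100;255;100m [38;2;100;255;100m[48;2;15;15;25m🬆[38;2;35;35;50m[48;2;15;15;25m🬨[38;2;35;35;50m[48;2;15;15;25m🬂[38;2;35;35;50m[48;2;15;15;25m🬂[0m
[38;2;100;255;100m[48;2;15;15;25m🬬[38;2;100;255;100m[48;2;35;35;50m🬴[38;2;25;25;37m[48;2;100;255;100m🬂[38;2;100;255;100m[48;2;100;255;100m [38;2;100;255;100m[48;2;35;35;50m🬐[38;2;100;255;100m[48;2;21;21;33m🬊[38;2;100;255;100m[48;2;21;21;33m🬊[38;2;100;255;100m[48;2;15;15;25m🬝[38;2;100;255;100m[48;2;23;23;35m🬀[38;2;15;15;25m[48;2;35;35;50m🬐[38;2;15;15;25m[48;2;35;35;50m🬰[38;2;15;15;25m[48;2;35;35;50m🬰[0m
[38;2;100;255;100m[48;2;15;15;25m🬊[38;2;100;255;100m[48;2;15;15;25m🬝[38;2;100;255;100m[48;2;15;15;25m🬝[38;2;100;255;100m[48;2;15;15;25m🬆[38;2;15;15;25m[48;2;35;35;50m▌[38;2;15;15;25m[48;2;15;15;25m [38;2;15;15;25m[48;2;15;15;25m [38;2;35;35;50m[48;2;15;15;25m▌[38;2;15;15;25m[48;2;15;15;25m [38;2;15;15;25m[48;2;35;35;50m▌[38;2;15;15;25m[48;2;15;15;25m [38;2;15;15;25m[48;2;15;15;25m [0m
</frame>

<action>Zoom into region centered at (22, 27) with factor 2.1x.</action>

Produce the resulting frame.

<frame>
[38;2;15;15;25m[48;2;15;15;25m [38;2;15;15;25m[48;2;15;15;25m [38;2;28;28;41m[48;2;100;255;100m🬆[38;2;15;15;25m[48;2;100;255;100m🬬[38;2;15;15;25m[48;2;35;35;50m▌[38;2;15;15;25m[48;2;15;15;25m [38;2;15;15;25m[48;2;15;15;25m [38;2;35;35;50m[48;2;100;255;100m🬐[38;2;100;255;100m[48;2;100;255;100m [38;2;27;27;40m[48;2;100;255;100m🬸[38;2;15;15;25m[48;2;15;15;25m [38;2;15;15;25m[48;2;15;15;25m [0m
[38;2;15;15;25m[48;2;35;35;50m🬰[38;2;23;23;35m[48;2;100;255;100m🬺[38;2;100;255;100m[48;2;35;35;50m🬬[38;2;100;255;100m[48;2;21;21;33m🬆[38;2;15;15;25m[48;2;35;35;50m🬐[38;2;15;15;25m[48;2;35;35;50m🬰[38;2;23;23;35m[48;2;100;255;100m🬝[38;2;35;35;50m[48;2;15;15;25m🬛[38;2;100;255;100m[48;2;23;23;35m🬀[38;2;15;15;25m[48;2;35;35;50m🬐[38;2;15;15;25m[48;2;35;35;50m🬰[38;2;15;15;25m[48;2;35;35;50m🬰[0m
[38;2;15;15;25m[48;2;15;15;25m [38;2;15;15;25m[48;2;15;15;25m [38;2;27;27;40m[48;2;100;255;100m🬝[38;2;15;15;25m[48;2;100;255;100m🬀[38;2;28;28;41m[48;2;100;255;100m🬊[38;2;15;15;25m[48;2;100;255;100m🬀[38;2;100;255;100m[48;2;100;255;100m [38;2;100;255;100m[48;2;15;15;25m🬛[38;2;15;15;25m[48;2;15;15;25m [38;2;15;15;25m[48;2;35;35;50m▌[38;2;15;15;25m[48;2;15;15;25m [38;2;15;15;25m[48;2;15;15;25m [0m
[38;2;35;35;50m[48;2;15;15;25m🬂[38;2;35;35;50m[48;2;15;15;25m🬂[38;2;35;35;50m[48;2;15;15;25m🬕[38;2;100;255;100m[48;2;15;15;25m🬊[38;2;100;255;100m[48;2;27;27;40m🬀[38;2;100;255;100m[48;2;15;15;25m🬊[38;2;100;255;100m[48;2;15;15;25m🬂[38;2;35;35;50m[48;2;15;15;25m🬕[38;2;35;35;50m[48;2;15;15;25m🬂[38;2;35;35;50m[48;2;15;15;25m🬨[38;2;35;35;50m[48;2;15;15;25m🬂[38;2;35;35;50m[48;2;15;15;25m🬂[0m
[38;2;15;15;25m[48;2;35;35;50m🬰[38;2;15;15;25m[48;2;35;35;50m🬰[38;2;35;35;50m[48;2;15;15;25m🬛[38;2;15;15;25m[48;2;35;35;50m🬰[38;2;15;15;25m[48;2;35;35;50m🬐[38;2;15;15;25m[48;2;35;35;50m🬰[38;2;15;15;25m[48;2;35;35;50m🬰[38;2;35;35;50m[48;2;15;15;25m🬛[38;2;15;15;25m[48;2;35;35;50m🬰[38;2;15;15;25m[48;2;35;35;50m🬐[38;2;15;15;25m[48;2;35;35;50m🬰[38;2;15;15;25m[48;2;35;35;50m🬰[0m
[38;2;15;15;25m[48;2;15;15;25m [38;2;15;15;25m[48;2;15;15;25m [38;2;35;35;50m[48;2;15;15;25m▌[38;2;15;15;25m[48;2;15;15;25m [38;2;15;15;25m[48;2;35;35;50m▌[38;2;15;15;25m[48;2;15;15;25m [38;2;15;15;25m[48;2;15;15;25m [38;2;35;35;50m[48;2;15;15;25m▌[38;2;15;15;25m[48;2;15;15;25m [38;2;15;15;25m[48;2;35;35;50m▌[38;2;15;15;25m[48;2;15;15;25m [38;2;15;15;25m[48;2;15;15;25m [0m
</frame>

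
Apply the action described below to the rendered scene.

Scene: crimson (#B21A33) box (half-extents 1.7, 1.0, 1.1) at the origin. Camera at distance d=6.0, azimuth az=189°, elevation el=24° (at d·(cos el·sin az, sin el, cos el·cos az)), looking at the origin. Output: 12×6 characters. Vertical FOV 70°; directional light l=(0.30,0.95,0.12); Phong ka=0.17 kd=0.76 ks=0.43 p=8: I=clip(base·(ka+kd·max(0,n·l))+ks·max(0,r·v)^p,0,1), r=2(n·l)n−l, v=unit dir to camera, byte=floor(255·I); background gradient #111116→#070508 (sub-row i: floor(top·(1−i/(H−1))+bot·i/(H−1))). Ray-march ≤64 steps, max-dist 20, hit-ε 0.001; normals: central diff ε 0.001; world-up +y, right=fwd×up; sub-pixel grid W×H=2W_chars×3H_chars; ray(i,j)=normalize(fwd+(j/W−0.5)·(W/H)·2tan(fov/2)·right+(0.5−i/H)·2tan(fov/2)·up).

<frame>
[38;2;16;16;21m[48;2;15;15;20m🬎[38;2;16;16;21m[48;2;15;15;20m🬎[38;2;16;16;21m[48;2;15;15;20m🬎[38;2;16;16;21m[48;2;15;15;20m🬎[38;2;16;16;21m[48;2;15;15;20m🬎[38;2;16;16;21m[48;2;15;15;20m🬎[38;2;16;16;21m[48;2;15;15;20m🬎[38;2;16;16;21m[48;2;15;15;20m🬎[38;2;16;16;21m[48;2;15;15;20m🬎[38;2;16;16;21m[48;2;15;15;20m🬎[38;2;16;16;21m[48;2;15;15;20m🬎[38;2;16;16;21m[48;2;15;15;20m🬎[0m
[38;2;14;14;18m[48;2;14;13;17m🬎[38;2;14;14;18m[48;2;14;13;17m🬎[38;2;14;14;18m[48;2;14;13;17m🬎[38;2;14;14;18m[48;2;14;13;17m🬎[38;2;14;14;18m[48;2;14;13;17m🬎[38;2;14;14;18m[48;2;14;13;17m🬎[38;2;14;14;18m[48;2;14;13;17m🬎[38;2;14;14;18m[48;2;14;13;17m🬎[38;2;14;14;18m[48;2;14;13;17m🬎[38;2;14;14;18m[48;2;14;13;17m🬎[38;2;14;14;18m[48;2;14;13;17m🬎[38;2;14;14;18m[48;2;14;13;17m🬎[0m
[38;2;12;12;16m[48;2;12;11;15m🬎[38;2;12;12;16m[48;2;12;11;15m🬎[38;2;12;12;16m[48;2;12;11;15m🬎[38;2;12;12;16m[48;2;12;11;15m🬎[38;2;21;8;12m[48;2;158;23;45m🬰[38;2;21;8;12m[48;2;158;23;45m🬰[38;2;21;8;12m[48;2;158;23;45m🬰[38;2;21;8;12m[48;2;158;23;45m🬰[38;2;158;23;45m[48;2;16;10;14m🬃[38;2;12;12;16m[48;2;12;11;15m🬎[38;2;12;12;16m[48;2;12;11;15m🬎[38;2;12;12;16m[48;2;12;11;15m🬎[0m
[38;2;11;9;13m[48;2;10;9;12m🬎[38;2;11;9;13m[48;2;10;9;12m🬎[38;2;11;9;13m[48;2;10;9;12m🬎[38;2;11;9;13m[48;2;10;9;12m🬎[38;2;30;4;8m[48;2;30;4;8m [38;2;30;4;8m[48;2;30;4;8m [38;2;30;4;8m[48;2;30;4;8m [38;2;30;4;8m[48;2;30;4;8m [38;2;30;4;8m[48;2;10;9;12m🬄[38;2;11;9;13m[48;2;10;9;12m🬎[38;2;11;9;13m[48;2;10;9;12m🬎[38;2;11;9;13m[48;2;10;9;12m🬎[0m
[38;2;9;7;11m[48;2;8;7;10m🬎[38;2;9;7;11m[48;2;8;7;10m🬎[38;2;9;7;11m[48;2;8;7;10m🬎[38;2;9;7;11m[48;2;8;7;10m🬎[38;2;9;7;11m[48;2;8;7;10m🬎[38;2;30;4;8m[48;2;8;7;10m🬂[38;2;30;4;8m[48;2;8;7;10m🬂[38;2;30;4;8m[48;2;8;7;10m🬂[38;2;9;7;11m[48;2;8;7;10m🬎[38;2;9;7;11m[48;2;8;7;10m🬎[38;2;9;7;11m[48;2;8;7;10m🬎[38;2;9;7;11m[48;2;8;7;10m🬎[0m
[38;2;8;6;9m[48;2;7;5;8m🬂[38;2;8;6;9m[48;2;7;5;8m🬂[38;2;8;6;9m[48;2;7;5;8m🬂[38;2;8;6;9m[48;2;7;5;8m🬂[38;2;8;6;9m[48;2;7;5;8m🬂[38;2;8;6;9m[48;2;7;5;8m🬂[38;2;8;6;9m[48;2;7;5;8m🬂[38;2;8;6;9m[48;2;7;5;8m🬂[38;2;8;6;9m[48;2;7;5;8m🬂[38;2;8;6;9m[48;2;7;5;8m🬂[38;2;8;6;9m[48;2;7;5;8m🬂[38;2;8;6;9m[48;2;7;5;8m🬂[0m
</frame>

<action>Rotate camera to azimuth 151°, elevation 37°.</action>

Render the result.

<frame>
[38;2;16;16;21m[48;2;15;15;20m🬎[38;2;16;16;21m[48;2;15;15;20m🬎[38;2;16;16;21m[48;2;15;15;20m🬎[38;2;16;16;21m[48;2;15;15;20m🬎[38;2;16;16;21m[48;2;15;15;20m🬎[38;2;16;16;21m[48;2;15;15;20m🬎[38;2;16;16;21m[48;2;15;15;20m🬎[38;2;16;16;21m[48;2;15;15;20m🬎[38;2;16;16;21m[48;2;15;15;20m🬎[38;2;16;16;21m[48;2;15;15;20m🬎[38;2;16;16;21m[48;2;15;15;20m🬎[38;2;16;16;21m[48;2;15;15;20m🬎[0m
[38;2;14;14;18m[48;2;14;13;17m🬎[38;2;14;14;18m[48;2;14;13;17m🬎[38;2;14;14;18m[48;2;14;13;17m🬎[38;2;14;14;18m[48;2;14;13;17m🬎[38;2;14;14;18m[48;2;14;13;17m🬎[38;2;14;14;18m[48;2;14;13;17m🬎[38;2;14;14;18m[48;2;14;13;17m🬎[38;2;14;14;18m[48;2;14;13;17m🬎[38;2;14;14;18m[48;2;14;13;17m🬎[38;2;14;14;18m[48;2;14;13;17m🬎[38;2;14;14;18m[48;2;14;13;17m🬎[38;2;14;14;18m[48;2;14;13;17m🬎[0m
[38;2;12;12;16m[48;2;12;11;15m🬎[38;2;12;12;16m[48;2;12;11;15m🬎[38;2;12;12;16m[48;2;12;11;15m🬎[38;2;12;12;16m[48;2;12;11;15m🬎[38;2;13;12;17m[48;2;159;23;45m🬂[38;2;13;12;17m[48;2;158;23;45m🬂[38;2;158;23;45m[48;2;159;23;45m🬬[38;2;158;23;45m[48;2;21;8;12m🬛[38;2;158;23;45m[48;2;16;10;14m🬃[38;2;12;12;16m[48;2;12;11;15m🬎[38;2;12;12;16m[48;2;12;11;15m🬎[38;2;12;12;16m[48;2;12;11;15m🬎[0m
[38;2;11;9;13m[48;2;10;9;12m🬎[38;2;11;9;13m[48;2;10;9;12m🬎[38;2;11;9;13m[48;2;10;9;12m🬎[38;2;11;9;13m[48;2;10;9;12m🬎[38;2;160;24;47m[48;2;38;8;14m🬁[38;2;159;24;46m[48;2;30;4;8m🬂[38;2;30;4;8m[48;2;30;4;8m [38;2;30;4;8m[48;2;30;4;8m [38;2;30;4;8m[48;2;10;9;12m🬄[38;2;11;9;13m[48;2;10;9;12m🬎[38;2;11;9;13m[48;2;10;9;12m🬎[38;2;11;9;13m[48;2;10;9;12m🬎[0m
[38;2;9;7;11m[48;2;8;7;10m🬎[38;2;9;7;11m[48;2;8;7;10m🬎[38;2;9;7;11m[48;2;8;7;10m🬎[38;2;9;7;11m[48;2;8;7;10m🬎[38;2;70;10;20m[48;2;8;7;10m🬁[38;2;30;4;8m[48;2;8;7;10m🬎[38;2;30;4;8m[48;2;8;7;10m🬂[38;2;9;7;11m[48;2;8;7;10m🬎[38;2;9;7;11m[48;2;8;7;10m🬎[38;2;9;7;11m[48;2;8;7;10m🬎[38;2;9;7;11m[48;2;8;7;10m🬎[38;2;9;7;11m[48;2;8;7;10m🬎[0m
[38;2;8;6;9m[48;2;7;5;8m🬂[38;2;8;6;9m[48;2;7;5;8m🬂[38;2;8;6;9m[48;2;7;5;8m🬂[38;2;8;6;9m[48;2;7;5;8m🬂[38;2;8;6;9m[48;2;7;5;8m🬂[38;2;8;6;9m[48;2;7;5;8m🬂[38;2;8;6;9m[48;2;7;5;8m🬂[38;2;8;6;9m[48;2;7;5;8m🬂[38;2;8;6;9m[48;2;7;5;8m🬂[38;2;8;6;9m[48;2;7;5;8m🬂[38;2;8;6;9m[48;2;7;5;8m🬂[38;2;8;6;9m[48;2;7;5;8m🬂[0m
</frame>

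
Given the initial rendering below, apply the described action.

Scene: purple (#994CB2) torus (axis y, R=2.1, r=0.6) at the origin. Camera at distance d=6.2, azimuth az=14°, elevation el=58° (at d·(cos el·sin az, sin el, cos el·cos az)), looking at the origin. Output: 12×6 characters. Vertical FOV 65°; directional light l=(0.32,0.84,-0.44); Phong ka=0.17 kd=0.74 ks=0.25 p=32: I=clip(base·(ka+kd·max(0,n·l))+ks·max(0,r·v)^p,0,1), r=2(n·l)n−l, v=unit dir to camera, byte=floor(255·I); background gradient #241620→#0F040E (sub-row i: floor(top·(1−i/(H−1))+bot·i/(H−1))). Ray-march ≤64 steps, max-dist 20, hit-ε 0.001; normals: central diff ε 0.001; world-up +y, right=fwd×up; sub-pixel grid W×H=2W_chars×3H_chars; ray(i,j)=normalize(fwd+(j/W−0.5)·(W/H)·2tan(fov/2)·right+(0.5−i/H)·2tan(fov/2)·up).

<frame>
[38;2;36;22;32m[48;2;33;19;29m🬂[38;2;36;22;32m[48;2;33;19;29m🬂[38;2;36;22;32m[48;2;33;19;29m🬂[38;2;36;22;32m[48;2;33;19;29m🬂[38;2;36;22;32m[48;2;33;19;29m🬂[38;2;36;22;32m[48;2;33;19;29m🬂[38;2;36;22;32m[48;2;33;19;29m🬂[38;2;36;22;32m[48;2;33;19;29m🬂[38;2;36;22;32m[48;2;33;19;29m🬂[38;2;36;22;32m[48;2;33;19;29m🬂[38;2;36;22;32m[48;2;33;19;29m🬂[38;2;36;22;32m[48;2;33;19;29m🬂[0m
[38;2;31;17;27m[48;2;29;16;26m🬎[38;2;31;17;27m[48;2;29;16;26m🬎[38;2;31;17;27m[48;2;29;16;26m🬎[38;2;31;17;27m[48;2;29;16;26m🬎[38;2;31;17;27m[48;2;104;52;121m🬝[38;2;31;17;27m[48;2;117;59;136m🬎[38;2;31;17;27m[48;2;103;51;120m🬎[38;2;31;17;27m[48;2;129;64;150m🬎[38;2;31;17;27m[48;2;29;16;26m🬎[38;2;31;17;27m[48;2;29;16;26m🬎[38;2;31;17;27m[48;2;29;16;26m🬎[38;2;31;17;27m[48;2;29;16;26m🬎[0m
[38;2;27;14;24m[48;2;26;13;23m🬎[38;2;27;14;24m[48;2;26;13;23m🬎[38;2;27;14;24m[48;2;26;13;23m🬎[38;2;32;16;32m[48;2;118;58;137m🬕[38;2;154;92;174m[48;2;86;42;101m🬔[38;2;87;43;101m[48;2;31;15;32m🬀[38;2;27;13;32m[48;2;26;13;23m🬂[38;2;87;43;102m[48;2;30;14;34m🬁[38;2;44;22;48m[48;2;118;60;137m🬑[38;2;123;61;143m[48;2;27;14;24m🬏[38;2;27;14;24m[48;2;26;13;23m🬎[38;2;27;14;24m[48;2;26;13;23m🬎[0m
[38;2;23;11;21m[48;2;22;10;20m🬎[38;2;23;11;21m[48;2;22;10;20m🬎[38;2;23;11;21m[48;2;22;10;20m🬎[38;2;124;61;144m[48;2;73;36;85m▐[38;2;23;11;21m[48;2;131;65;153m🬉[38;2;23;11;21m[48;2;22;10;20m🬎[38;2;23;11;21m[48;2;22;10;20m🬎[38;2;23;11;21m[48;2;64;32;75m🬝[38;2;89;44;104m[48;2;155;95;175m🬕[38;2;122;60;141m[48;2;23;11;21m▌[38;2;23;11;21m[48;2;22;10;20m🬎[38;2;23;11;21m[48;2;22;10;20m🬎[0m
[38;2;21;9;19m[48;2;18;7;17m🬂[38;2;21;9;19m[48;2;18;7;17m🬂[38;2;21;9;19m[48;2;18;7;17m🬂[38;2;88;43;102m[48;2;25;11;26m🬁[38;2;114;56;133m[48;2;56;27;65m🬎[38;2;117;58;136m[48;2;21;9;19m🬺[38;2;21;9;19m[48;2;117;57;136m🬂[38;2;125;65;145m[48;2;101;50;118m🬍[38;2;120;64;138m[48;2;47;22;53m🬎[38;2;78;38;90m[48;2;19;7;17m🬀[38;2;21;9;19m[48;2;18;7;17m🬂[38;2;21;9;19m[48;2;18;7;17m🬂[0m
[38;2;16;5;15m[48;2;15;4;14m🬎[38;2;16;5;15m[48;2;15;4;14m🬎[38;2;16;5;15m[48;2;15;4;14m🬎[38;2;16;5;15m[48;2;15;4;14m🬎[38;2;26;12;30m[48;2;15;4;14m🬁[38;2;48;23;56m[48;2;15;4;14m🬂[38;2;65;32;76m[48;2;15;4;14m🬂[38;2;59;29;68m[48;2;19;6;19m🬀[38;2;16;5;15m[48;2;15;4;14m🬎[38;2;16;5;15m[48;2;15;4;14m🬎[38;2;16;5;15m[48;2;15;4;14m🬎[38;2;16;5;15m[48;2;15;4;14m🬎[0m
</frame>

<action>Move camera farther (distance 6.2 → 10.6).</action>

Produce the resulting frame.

<frame>
[38;2;36;22;32m[48;2;33;19;29m🬂[38;2;36;22;32m[48;2;33;19;29m🬂[38;2;36;22;32m[48;2;33;19;29m🬂[38;2;36;22;32m[48;2;33;19;29m🬂[38;2;36;22;32m[48;2;33;19;29m🬂[38;2;36;22;32m[48;2;33;19;29m🬂[38;2;36;22;32m[48;2;33;19;29m🬂[38;2;36;22;32m[48;2;33;19;29m🬂[38;2;36;22;32m[48;2;33;19;29m🬂[38;2;36;22;32m[48;2;33;19;29m🬂[38;2;36;22;32m[48;2;33;19;29m🬂[38;2;36;22;32m[48;2;33;19;29m🬂[0m
[38;2;31;17;27m[48;2;29;16;26m🬎[38;2;31;17;27m[48;2;29;16;26m🬎[38;2;31;17;27m[48;2;29;16;26m🬎[38;2;31;17;27m[48;2;29;16;26m🬎[38;2;31;17;27m[48;2;29;16;26m🬎[38;2;31;17;27m[48;2;29;16;26m🬎[38;2;31;17;27m[48;2;29;16;26m🬎[38;2;31;17;27m[48;2;29;16;26m🬎[38;2;31;17;27m[48;2;29;16;26m🬎[38;2;31;17;27m[48;2;29;16;26m🬎[38;2;31;17;27m[48;2;29;16;26m🬎[38;2;31;17;27m[48;2;29;16;26m🬎[0m
[38;2;27;14;24m[48;2;26;13;23m🬎[38;2;27;14;24m[48;2;26;13;23m🬎[38;2;27;14;24m[48;2;26;13;23m🬎[38;2;27;14;24m[48;2;26;13;23m🬎[38;2;27;14;24m[48;2;107;53;125m🬝[38;2;106;52;124m[48;2;27;14;24m🬚[38;2;59;29;69m[48;2;27;14;24m🬋[38;2;30;16;30m[48;2;129;65;150m🬙[38;2;27;14;24m[48;2;26;13;23m🬎[38;2;27;14;24m[48;2;26;13;23m🬎[38;2;27;14;24m[48;2;26;13;23m🬎[38;2;27;14;24m[48;2;26;13;23m🬎[0m
[38;2;23;11;21m[48;2;22;10;20m🬎[38;2;23;11;21m[48;2;22;10;20m🬎[38;2;23;11;21m[48;2;22;10;20m🬎[38;2;23;11;21m[48;2;22;10;20m🬎[38;2;104;51;121m[48;2;23;11;23m🬉[38;2;122;60;142m[48;2;40;20;43m🬱[38;2;23;11;21m[48;2;126;62;146m🬎[38;2;48;23;56m[48;2;124;67;143m🬟[38;2;23;11;21m[48;2;22;10;20m🬎[38;2;23;11;21m[48;2;22;10;20m🬎[38;2;23;11;21m[48;2;22;10;20m🬎[38;2;23;11;21m[48;2;22;10;20m🬎[0m
[38;2;21;9;19m[48;2;18;7;17m🬂[38;2;21;9;19m[48;2;18;7;17m🬂[38;2;21;9;19m[48;2;18;7;17m🬂[38;2;21;9;19m[48;2;18;7;17m🬂[38;2;21;9;19m[48;2;18;7;17m🬂[38;2;48;23;55m[48;2;20;8;20m🬁[38;2;67;33;78m[48;2;18;7;17m🬂[38;2;26;12;30m[48;2;19;7;17m🬀[38;2;21;9;19m[48;2;18;7;17m🬂[38;2;21;9;19m[48;2;18;7;17m🬂[38;2;21;9;19m[48;2;18;7;17m🬂[38;2;21;9;19m[48;2;18;7;17m🬂[0m
[38;2;16;5;15m[48;2;15;4;14m🬎[38;2;16;5;15m[48;2;15;4;14m🬎[38;2;16;5;15m[48;2;15;4;14m🬎[38;2;16;5;15m[48;2;15;4;14m🬎[38;2;16;5;15m[48;2;15;4;14m🬎[38;2;16;5;15m[48;2;15;4;14m🬎[38;2;16;5;15m[48;2;15;4;14m🬎[38;2;16;5;15m[48;2;15;4;14m🬎[38;2;16;5;15m[48;2;15;4;14m🬎[38;2;16;5;15m[48;2;15;4;14m🬎[38;2;16;5;15m[48;2;15;4;14m🬎[38;2;16;5;15m[48;2;15;4;14m🬎[0m
</frame>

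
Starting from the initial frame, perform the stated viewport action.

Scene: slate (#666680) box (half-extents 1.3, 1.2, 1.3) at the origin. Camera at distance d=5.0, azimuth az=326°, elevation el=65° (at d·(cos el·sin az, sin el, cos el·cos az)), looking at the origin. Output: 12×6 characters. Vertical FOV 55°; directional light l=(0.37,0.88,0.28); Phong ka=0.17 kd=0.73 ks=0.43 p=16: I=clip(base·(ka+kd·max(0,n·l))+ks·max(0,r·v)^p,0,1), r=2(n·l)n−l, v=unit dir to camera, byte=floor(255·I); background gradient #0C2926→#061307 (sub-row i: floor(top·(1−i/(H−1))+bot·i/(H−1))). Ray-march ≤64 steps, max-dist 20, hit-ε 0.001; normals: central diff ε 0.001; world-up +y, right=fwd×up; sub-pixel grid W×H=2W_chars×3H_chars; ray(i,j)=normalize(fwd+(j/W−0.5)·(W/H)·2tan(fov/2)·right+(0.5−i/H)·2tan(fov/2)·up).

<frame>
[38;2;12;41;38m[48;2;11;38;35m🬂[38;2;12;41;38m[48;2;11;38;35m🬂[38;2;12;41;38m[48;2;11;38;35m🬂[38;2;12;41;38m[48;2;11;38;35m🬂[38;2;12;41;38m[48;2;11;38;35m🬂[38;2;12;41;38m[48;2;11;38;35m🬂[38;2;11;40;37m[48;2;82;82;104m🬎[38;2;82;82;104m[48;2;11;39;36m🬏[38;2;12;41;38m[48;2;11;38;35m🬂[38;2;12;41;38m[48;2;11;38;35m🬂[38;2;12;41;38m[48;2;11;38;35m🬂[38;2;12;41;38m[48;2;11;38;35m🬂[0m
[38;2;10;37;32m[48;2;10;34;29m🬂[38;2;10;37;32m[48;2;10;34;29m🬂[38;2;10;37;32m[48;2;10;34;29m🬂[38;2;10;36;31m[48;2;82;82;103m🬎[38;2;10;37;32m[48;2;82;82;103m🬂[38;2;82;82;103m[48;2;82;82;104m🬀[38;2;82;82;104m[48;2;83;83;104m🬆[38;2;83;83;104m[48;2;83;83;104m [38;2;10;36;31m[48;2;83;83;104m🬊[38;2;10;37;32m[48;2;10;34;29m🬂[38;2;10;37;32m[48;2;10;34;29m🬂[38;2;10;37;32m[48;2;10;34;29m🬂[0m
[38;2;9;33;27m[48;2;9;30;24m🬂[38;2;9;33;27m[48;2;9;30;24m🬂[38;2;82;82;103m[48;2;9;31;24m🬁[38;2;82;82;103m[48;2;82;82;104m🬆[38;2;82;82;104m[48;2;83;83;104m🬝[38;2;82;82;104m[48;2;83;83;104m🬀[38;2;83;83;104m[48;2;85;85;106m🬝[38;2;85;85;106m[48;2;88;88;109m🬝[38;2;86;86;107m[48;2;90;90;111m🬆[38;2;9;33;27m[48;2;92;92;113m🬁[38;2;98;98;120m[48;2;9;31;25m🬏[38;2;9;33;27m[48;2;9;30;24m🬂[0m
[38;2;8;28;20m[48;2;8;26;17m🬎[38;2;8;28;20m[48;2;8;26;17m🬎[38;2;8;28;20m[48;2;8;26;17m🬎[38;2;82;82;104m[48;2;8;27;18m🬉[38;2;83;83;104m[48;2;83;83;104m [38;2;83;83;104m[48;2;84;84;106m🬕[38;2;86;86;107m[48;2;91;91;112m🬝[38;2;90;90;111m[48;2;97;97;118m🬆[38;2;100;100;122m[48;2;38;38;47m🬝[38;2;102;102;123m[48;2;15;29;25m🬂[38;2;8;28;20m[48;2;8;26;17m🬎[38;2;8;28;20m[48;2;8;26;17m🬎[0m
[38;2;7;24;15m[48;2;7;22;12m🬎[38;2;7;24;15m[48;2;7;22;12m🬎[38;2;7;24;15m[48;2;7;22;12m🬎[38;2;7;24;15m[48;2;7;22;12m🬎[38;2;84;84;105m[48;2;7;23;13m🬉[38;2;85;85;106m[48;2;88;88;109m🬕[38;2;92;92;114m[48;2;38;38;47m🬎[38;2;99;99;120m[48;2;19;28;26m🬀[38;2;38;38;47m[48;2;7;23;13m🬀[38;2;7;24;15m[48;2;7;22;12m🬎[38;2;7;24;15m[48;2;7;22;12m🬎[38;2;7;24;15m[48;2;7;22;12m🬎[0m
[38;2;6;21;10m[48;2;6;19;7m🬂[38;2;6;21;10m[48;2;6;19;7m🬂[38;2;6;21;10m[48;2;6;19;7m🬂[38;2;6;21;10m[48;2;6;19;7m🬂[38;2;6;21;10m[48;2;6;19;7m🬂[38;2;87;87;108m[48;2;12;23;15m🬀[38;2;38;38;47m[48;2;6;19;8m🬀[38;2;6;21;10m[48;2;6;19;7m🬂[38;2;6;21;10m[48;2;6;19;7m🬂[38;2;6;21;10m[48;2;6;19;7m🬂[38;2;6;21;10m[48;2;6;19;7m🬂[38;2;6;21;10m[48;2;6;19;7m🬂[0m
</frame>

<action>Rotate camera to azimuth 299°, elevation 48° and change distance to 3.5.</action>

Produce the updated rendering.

<frame>
[38;2;12;41;38m[48;2;11;38;35m🬂[38;2;12;41;38m[48;2;11;38;35m🬂[38;2;12;41;38m[48;2;11;38;35m🬂[38;2;11;40;37m[48;2;82;82;103m🬆[38;2;12;41;38m[48;2;82;82;103m🬀[38;2;82;82;103m[48;2;82;82;103m [38;2;12;41;38m[48;2;82;82;103m🬁[38;2;12;41;38m[48;2;82;82;103m🬂[38;2;12;41;38m[48;2;82;82;104m🬂[38;2;11;40;37m[48;2;82;82;104m🬎[38;2;11;40;37m[48;2;83;83;104m🬎[38;2;84;84;106m[48;2;11;39;36m🬏[0m
[38;2;10;36;31m[48;2;82;82;103m🬎[38;2;10;37;32m[48;2;82;82;103m🬂[38;2;82;82;103m[48;2;82;82;103m [38;2;82;82;103m[48;2;82;82;103m [38;2;82;82;103m[48;2;82;82;104m🬝[38;2;82;82;103m[48;2;82;82;104m🬂[38;2;82;82;104m[48;2;83;83;104m🬎[38;2;82;82;104m[48;2;83;83;104m🬂[38;2;83;83;104m[48;2;83;83;105m🬝[38;2;83;83;104m[48;2;84;84;105m🬎[38;2;83;83;104m[48;2;84;84;105m🬎[38;2;83;83;104m[48;2;10;35;29m🬀[0m
[38;2;82;82;103m[48;2;15;20;21m🬂[38;2;82;82;103m[48;2;17;17;21m🬎[38;2;82;82;103m[48;2;82;82;103m [38;2;82;82;103m[48;2;82;82;104m🬆[38;2;82;82;104m[48;2;83;83;104m🬝[38;2;82;82;104m[48;2;83;83;104m🬀[38;2;83;83;104m[48;2;84;84;105m🬎[38;2;83;83;104m[48;2;85;85;106m🬆[38;2;84;84;106m[48;2;88;88;109m🬎[38;2;86;86;107m[48;2;91;91;112m🬎[38;2;88;88;109m[48;2;9;30;24m🬕[38;2;9;33;27m[48;2;9;30;24m🬂[0m
[38;2;8;27;18m[48;2;17;17;21m🬺[38;2;17;17;21m[48;2;8;26;17m🬬[38;2;17;17;21m[48;2;17;17;21m [38;2;82;82;104m[48;2;17;17;21m🬂[38;2;83;83;104m[48;2;17;17;21m🬎[38;2;83;83;104m[48;2;85;85;107m🬝[38;2;85;85;106m[48;2;88;88;109m🬆[38;2;88;88;109m[48;2;95;95;116m🬆[38;2;93;93;114m[48;2;103;103;124m🬆[38;2;99;99;121m[48;2;112;112;133m🬎[38;2;98;98;119m[48;2;8;27;18m🬀[38;2;8;28;20m[48;2;8;26;17m🬎[0m
[38;2;7;24;15m[48;2;7;22;12m🬎[38;2;17;17;21m[48;2;7;23;13m🬁[38;2;17;17;21m[48;2;7;22;12m🬬[38;2;17;17;21m[48;2;17;17;21m [38;2;17;17;21m[48;2;17;17;21m [38;2;17;17;21m[48;2;17;17;21m [38;2;92;92;113m[48;2;17;17;21m🬂[38;2;104;104;125m[48;2;17;17;21m🬎[38;2;115;115;136m[48;2;129;129;150m🬆[38;2;130;130;151m[48;2;7;23;13m🬕[38;2;7;24;15m[48;2;7;22;12m🬎[38;2;7;24;15m[48;2;7;22;12m🬎[0m
[38;2;6;21;10m[48;2;6;19;7m🬂[38;2;6;21;10m[48;2;6;19;7m🬂[38;2;6;21;10m[48;2;6;19;7m🬂[38;2;17;17;21m[48;2;6;19;8m🬁[38;2;17;17;21m[48;2;6;19;7m🬎[38;2;17;17;21m[48;2;17;17;21m [38;2;17;17;21m[48;2;17;17;21m [38;2;17;17;21m[48;2;17;17;21m [38;2;17;17;21m[48;2;6;19;7m🬝[38;2;152;152;173m[48;2;6;19;8m🬀[38;2;6;21;10m[48;2;6;19;7m🬂[38;2;6;21;10m[48;2;6;19;7m🬂[0m
</frame>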